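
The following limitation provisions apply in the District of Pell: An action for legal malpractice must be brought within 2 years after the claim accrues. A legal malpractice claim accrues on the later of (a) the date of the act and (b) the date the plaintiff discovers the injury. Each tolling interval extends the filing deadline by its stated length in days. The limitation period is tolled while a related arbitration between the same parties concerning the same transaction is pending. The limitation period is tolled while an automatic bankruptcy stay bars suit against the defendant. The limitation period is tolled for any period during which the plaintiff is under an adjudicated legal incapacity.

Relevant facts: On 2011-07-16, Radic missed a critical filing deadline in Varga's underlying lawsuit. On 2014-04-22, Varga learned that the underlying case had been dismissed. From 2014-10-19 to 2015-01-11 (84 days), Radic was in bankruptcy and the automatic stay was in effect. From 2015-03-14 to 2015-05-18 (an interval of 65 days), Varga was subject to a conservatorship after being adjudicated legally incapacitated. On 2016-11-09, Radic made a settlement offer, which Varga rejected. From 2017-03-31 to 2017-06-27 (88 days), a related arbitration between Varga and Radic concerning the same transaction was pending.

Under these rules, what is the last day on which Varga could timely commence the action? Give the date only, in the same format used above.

2016-09-18

Taking the later of the act (2011-07-16) and discovery (2014-04-22), the claim accrued on 2014-04-22.
2 years from 2014-04-22 is 2016-04-22.
Because the automatic bankruptcy stay ran from 2014-10-19 to 2015-01-11, the deadline is extended by 84 days to 2016-07-15.
The plaintiff's legal incapacity from 2015-03-14 to 2015-05-18 tolled the period for 65 days, extending the deadline to 2016-09-18.
The pending related arbitration starting 2017-03-31 came too late — the period had run on 2016-09-18 — and so does not extend the deadline.
Nothing else in the chronology tolls or restarts the period.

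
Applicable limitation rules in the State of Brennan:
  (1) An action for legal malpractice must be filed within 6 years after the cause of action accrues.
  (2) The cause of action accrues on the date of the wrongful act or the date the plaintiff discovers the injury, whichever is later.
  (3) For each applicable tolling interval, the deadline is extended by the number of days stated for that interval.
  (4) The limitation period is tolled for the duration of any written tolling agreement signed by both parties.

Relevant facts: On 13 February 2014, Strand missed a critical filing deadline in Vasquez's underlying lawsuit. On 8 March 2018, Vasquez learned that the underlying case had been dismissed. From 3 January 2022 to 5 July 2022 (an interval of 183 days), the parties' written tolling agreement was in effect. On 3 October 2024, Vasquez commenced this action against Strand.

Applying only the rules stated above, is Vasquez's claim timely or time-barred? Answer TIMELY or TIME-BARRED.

Because discovery on 8 March 2018 post-dates the 13 February 2014 act, accrual under the later-of rule falls on 8 March 2018.
6 years from 8 March 2018 is 8 March 2024.
Because the written tolling agreement ran from 3 January 2022 to 5 July 2022, the deadline is extended by 183 days to 7 September 2024.
Filing on 3 October 2024 missed the 7 September 2024 deadline — the action is time-barred.

TIME-BARRED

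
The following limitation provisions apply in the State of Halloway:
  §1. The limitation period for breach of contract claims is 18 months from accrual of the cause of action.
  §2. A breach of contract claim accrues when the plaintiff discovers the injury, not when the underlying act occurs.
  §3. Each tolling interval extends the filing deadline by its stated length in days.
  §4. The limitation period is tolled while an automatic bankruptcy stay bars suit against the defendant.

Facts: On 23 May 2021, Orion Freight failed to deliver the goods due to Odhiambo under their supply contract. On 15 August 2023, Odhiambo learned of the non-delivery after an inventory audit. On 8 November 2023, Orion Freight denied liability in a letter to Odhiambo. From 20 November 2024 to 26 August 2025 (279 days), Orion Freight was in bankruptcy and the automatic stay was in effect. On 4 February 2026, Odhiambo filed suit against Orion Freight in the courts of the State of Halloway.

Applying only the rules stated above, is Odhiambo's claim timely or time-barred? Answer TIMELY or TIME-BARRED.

TIME-BARRED

Under the discovery rule, the claim accrued on 15 August 2023, when Odhiambo discovered the injury — not on the 23 May 2021 date of the underlying act.
The untolled deadline — 18 months after 15 August 2023 — is 15 February 2025.
The period was tolled for 279 days by the automatic bankruptcy stay (20 November 2024 to 26 August 2025), pushing the deadline to 21 November 2025.
Nothing else in the chronology tolls or restarts the period.
The 4 February 2026 filing falls after the 21 November 2025 deadline; the claim is time-barred.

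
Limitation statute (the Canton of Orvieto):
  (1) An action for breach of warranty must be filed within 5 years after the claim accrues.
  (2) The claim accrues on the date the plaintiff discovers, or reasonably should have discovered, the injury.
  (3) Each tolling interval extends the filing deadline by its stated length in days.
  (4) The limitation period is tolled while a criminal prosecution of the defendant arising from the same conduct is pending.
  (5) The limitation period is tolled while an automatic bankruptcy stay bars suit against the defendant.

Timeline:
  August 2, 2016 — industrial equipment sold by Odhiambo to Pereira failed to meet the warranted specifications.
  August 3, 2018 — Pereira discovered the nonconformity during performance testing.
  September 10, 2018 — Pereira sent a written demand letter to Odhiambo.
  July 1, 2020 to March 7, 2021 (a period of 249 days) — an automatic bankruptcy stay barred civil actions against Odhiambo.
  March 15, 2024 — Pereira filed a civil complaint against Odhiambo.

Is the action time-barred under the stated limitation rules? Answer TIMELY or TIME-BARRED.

TIMELY

Under the discovery rule, the claim accrued on August 3, 2018, when Pereira discovered the injury — not on the August 2, 2016 date of the underlying act.
The untolled deadline — 5 years after August 3, 2018 — is August 3, 2023.
The period was tolled for 249 days by the automatic bankruptcy stay (July 1, 2020 to March 7, 2021), pushing the deadline to April 8, 2024.
The other events in the timeline have no effect on the limitation period under the stated rules.
The March 15, 2024 filing precedes the April 8, 2024 deadline; the claim is timely.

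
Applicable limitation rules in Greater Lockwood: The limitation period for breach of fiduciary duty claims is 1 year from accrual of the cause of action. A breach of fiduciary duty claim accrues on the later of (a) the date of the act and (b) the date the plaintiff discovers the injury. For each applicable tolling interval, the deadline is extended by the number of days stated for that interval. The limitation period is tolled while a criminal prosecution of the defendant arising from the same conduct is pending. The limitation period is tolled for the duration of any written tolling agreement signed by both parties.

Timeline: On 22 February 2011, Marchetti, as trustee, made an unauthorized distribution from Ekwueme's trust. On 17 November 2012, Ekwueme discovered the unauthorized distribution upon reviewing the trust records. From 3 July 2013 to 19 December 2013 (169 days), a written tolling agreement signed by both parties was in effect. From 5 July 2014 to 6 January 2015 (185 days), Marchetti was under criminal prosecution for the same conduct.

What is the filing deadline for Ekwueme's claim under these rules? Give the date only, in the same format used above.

5 May 2014

Because discovery on 17 November 2012 post-dates the 22 February 2011 act, accrual under the later-of rule falls on 17 November 2012.
Adding the 1 year base period to 17 November 2012 gives a deadline of 17 November 2013, before any tolling.
The written tolling agreement from 3 July 2013 to 19 December 2013 tolled the period for 169 days, extending the deadline to 5 May 2014.
By the time the pending criminal prosecution began on 5 July 2014, the limitation period had already expired on 5 May 2014; that interval cannot revive it.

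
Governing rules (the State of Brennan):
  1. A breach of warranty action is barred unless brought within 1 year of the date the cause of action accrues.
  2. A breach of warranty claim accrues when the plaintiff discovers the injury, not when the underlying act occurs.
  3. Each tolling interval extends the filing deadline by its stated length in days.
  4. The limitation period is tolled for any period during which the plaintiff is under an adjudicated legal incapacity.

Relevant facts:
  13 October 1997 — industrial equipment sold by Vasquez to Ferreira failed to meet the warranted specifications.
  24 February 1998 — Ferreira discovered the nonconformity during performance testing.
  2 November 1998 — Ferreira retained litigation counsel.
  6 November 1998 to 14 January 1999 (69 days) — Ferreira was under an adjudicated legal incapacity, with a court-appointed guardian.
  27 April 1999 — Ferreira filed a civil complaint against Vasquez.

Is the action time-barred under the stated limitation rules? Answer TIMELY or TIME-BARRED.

Under the discovery rule, the claim accrued on 24 February 1998, when Ferreira discovered the injury — not on the 13 October 1997 date of the underlying act.
1 year from 24 February 1998 is 24 February 1999.
Because the plaintiff's legal incapacity ran from 6 November 1998 to 14 January 1999, the deadline is extended by 69 days to 4 May 1999.
None of the other events listed affects the running of the period under the stated rules.
The 27 April 1999 filing precedes the 4 May 1999 deadline; the claim is timely.

TIMELY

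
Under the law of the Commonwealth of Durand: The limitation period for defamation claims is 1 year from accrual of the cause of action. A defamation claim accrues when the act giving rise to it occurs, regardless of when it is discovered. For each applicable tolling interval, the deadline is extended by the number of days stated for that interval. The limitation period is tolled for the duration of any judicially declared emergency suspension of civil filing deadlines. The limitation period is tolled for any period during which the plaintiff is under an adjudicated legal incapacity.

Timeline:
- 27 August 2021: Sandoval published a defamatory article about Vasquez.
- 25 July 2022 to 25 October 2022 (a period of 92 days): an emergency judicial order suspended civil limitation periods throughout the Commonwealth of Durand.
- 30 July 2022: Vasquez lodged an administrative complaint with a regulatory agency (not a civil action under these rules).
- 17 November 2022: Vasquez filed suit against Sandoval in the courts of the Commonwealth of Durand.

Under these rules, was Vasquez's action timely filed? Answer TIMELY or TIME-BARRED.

TIMELY

The limitation period began to run on 27 August 2021.
1 year from 27 August 2021 is 27 August 2022.
The emergency suspension of filing deadlines from 25 July 2022 to 25 October 2022 tolled the period for 92 days, extending the deadline to 27 November 2022.
The other events in the timeline have no effect on the limitation period under the stated rules.
Vasquez filed on 17 November 2022, before the 27 November 2022 deadline, so the action is timely.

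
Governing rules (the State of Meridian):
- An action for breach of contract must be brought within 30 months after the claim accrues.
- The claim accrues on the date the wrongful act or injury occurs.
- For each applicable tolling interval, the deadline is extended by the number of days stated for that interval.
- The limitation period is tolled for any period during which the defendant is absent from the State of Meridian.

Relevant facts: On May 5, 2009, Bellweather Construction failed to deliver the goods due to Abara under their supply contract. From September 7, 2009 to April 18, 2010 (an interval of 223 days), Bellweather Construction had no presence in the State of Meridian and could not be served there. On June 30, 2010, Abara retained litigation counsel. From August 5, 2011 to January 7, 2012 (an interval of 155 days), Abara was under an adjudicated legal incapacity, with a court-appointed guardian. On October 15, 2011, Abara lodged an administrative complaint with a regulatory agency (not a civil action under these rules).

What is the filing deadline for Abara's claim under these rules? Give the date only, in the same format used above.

June 15, 2012

The claim accrued on May 5, 2009, when the wrongful act occurred.
Adding the 30 months base period to May 5, 2009 gives a deadline of November 5, 2011, before any tolling.
The period was tolled for 223 days by the defendant's absence from the jurisdiction (September 7, 2009 to April 18, 2010), pushing the deadline to June 15, 2012.
The plaintiff's legal incapacity from August 5, 2011 to January 7, 2012 does not toll the period, because no stated rule makes the plaintiff's incapacity a tolling event.
The other events in the timeline have no effect on the limitation period under the stated rules.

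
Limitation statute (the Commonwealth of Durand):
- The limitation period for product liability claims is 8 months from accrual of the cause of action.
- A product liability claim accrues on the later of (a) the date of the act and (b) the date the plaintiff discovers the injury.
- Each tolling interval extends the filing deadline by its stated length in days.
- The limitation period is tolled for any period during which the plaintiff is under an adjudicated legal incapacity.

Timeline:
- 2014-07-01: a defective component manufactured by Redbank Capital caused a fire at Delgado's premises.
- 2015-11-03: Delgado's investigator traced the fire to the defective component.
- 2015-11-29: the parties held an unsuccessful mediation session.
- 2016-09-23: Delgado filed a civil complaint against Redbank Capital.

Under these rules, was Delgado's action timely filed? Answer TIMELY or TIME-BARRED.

Taking the later of the act (2014-07-01) and discovery (2015-11-03), the claim accrued on 2015-11-03.
The untolled deadline — 8 months after 2015-11-03 — is 2016-07-03.
Nothing else in the chronology tolls or restarts the period.
Filing on 2016-09-23 missed the 2016-07-03 deadline — the action is time-barred.

TIME-BARRED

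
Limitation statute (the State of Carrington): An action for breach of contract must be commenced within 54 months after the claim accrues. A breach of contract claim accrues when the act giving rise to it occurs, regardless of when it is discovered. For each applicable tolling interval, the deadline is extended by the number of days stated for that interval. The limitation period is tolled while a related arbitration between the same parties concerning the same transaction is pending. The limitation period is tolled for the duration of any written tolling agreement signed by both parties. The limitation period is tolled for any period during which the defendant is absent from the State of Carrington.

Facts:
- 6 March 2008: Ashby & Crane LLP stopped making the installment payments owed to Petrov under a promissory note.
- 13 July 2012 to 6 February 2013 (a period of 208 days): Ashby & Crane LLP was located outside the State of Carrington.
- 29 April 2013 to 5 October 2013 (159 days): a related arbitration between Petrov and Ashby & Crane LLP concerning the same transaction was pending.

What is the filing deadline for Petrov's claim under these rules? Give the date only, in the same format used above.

2 April 2013

The claim accrued on 6 March 2008, the date of the act.
54 months from 6 March 2008 is 6 September 2012.
Because the defendant's absence from the jurisdiction ran from 13 July 2012 to 6 February 2013, the deadline is extended by 208 days to 2 April 2013.
By the time the pending related arbitration began on 29 April 2013, the limitation period had already expired on 2 April 2013; that interval cannot revive it.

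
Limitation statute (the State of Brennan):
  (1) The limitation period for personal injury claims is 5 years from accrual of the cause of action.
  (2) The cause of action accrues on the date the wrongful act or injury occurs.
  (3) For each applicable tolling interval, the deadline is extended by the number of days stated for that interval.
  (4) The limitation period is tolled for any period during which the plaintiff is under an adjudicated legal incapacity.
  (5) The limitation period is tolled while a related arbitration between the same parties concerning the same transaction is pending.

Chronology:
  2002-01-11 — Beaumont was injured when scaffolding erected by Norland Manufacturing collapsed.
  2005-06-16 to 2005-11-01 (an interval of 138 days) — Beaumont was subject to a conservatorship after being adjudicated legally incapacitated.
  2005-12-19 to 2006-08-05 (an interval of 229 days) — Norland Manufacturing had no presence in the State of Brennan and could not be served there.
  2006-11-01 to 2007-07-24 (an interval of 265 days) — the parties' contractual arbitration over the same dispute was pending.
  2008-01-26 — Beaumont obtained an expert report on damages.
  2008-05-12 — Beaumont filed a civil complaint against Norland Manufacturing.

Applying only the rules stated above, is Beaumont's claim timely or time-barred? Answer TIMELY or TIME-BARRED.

TIME-BARRED

The cause of action accrued on 2002-01-11, the date of the act.
5 years from 2002-01-11 is 2007-01-11.
Because the plaintiff's legal incapacity ran from 2005-06-16 to 2005-11-01, the deadline is extended by 138 days to 2007-05-29.
The pending related arbitration from 2006-11-01 to 2007-07-24 tolled the period for 265 days, extending the deadline to 2008-02-18.
Although the defendant's absence ran from 2005-12-19 to 2006-08-05, the stated rules do not make that a tolling event, so it is disregarded.
None of the other events listed affects the running of the period under the stated rules.
Filing on 2008-05-12 missed the 2008-02-18 deadline — the action is time-barred.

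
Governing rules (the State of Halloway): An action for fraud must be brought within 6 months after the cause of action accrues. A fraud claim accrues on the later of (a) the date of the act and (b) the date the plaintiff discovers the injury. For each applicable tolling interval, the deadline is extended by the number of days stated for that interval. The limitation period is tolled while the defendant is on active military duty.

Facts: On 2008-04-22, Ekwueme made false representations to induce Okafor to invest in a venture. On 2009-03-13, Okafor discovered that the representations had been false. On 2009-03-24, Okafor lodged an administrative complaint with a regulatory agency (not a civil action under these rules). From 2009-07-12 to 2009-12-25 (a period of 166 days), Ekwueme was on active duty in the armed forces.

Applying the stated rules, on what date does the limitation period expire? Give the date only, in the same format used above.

2010-02-26

Because discovery on 2009-03-13 post-dates the 2008-04-22 act, accrual under the later-of rule falls on 2009-03-13.
6 months from 2009-03-13 is 2009-09-13.
The defendant's active military service from 2009-07-12 to 2009-12-25 tolled the period for 166 days, extending the deadline to 2010-02-26.
Nothing else in the chronology tolls or restarts the period.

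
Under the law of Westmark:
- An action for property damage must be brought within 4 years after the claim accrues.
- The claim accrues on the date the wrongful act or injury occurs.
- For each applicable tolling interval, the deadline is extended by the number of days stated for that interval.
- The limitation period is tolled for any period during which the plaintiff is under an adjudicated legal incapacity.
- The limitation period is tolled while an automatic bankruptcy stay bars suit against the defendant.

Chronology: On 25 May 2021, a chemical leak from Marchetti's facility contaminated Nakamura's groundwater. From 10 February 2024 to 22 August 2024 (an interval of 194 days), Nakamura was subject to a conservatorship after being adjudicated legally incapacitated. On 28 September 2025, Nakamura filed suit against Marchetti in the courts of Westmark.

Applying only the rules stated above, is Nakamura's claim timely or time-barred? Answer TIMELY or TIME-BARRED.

TIMELY

The claim accrued on 25 May 2021, when the wrongful act occurred.
Adding the 4 years base period to 25 May 2021 gives a deadline of 25 May 2025, before any tolling.
Because the plaintiff's legal incapacity ran from 10 February 2024 to 22 August 2024, the deadline is extended by 194 days to 5 December 2025.
Nakamura filed on 28 September 2025, before the 5 December 2025 deadline, so the action is timely.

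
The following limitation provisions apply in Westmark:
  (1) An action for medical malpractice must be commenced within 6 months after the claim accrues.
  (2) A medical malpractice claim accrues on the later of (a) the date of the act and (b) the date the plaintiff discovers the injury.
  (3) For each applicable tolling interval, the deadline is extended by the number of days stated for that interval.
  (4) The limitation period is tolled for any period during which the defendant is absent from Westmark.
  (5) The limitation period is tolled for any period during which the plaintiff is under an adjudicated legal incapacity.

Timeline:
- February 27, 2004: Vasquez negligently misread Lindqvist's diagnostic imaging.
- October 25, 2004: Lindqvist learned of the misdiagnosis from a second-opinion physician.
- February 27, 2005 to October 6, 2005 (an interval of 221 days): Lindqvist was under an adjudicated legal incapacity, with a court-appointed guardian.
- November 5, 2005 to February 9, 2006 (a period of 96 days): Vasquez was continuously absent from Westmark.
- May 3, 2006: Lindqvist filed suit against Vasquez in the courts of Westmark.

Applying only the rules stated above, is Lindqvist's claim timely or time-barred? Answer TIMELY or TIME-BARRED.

TIME-BARRED

Taking the later of the act (February 27, 2004) and discovery (October 25, 2004), the claim accrued on October 25, 2004.
Adding the 6 months base period to October 25, 2004 gives a deadline of April 25, 2005, before any tolling.
The period was tolled for 221 days by the plaintiff's legal incapacity (February 27, 2005 to October 6, 2005), pushing the deadline to December 2, 2005.
The period was tolled for 96 days by the defendant's absence from the jurisdiction (November 5, 2005 to February 9, 2006), pushing the deadline to March 8, 2006.
Filing on May 3, 2006 missed the March 8, 2006 deadline — the action is time-barred.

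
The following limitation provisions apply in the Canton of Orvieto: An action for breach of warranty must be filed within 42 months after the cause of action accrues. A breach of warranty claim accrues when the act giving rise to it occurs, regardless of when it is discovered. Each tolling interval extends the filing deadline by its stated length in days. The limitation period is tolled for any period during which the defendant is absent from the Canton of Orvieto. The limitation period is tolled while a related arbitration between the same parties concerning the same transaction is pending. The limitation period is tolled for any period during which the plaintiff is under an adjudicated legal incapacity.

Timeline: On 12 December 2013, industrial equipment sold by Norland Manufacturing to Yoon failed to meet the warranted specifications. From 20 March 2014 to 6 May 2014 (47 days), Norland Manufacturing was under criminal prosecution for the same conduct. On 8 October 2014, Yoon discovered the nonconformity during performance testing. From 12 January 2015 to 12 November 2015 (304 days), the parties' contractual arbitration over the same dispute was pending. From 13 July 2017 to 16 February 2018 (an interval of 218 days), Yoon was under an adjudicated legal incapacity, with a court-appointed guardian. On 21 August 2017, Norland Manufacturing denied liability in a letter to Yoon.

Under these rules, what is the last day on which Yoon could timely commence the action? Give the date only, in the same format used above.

Because the rule ties accrual to occurrence, the claim accrued on 12 December 2013, not on the 8 October 2014 discovery date.
42 months from 12 December 2013 is 12 June 2017.
Because the pending related arbitration ran from 12 January 2015 to 12 November 2015, the deadline is extended by 304 days to 12 April 2018.
The period was tolled for 218 days by the plaintiff's legal incapacity (13 July 2017 to 16 February 2018), pushing the deadline to 16 November 2018.
The pending criminal prosecution from 20 March 2014 to 6 May 2014 does not toll the period, because no stated rule makes a criminal prosecution a tolling event.
Nothing else in the chronology tolls or restarts the period.

16 November 2018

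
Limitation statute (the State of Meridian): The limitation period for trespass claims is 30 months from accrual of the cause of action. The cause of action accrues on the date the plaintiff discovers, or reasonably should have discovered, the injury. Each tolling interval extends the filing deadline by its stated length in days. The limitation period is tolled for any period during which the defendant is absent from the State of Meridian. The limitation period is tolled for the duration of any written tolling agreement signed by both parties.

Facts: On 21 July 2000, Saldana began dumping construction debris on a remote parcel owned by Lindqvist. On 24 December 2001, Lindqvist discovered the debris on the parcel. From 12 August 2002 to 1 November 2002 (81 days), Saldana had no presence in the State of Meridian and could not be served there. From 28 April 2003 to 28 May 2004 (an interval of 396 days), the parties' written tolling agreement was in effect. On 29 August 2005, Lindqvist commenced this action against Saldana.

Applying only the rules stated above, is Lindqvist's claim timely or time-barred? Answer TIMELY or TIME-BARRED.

TIMELY

The claim did not accrue until Lindqvist discovered the injury on 24 December 2001; the 21 July 2000 act date does not start the clock under the stated rule.
Adding the 30 months base period to 24 December 2001 gives a deadline of 24 June 2004, before any tolling.
The defendant's absence from the jurisdiction from 12 August 2002 to 1 November 2002 tolled the period for 81 days, extending the deadline to 13 September 2004.
The written tolling agreement from 28 April 2003 to 28 May 2004 tolled the period for 396 days, extending the deadline to 14 October 2005.
The 29 August 2005 filing precedes the 14 October 2005 deadline; the claim is timely.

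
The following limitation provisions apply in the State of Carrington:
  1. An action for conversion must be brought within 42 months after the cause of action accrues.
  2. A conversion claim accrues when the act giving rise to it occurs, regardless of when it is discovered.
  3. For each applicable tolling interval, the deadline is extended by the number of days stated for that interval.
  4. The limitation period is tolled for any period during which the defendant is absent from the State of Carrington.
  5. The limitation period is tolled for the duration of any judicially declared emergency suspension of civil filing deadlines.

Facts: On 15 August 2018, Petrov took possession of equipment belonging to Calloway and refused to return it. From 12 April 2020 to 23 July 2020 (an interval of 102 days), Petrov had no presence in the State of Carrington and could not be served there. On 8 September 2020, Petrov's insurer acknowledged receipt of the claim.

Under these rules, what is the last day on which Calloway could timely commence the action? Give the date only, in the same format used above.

28 May 2022

The claim accrued on 15 August 2018, when the wrongful act occurred.
42 months from 15 August 2018 is 15 February 2022.
The defendant's absence from the jurisdiction from 12 April 2020 to 23 July 2020 tolled the period for 102 days, extending the deadline to 28 May 2022.
None of the other events listed affects the running of the period under the stated rules.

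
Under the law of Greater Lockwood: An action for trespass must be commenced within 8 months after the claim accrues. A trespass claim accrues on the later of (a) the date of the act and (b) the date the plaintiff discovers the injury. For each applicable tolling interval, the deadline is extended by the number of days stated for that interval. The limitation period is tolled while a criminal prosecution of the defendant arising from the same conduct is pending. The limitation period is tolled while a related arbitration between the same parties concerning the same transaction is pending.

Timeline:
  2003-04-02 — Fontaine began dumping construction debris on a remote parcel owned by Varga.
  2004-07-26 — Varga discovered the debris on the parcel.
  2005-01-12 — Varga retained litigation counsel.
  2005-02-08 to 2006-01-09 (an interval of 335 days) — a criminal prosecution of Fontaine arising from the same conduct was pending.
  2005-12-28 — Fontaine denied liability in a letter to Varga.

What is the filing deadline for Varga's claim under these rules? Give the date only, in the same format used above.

Taking the later of the act (2003-04-02) and discovery (2004-07-26), the claim accrued on 2004-07-26.
8 months from 2004-07-26 is 2005-03-26.
The period was tolled for 335 days by the pending criminal prosecution (2005-02-08 to 2006-01-09), pushing the deadline to 2006-02-24.
None of the other events listed affects the running of the period under the stated rules.

2006-02-24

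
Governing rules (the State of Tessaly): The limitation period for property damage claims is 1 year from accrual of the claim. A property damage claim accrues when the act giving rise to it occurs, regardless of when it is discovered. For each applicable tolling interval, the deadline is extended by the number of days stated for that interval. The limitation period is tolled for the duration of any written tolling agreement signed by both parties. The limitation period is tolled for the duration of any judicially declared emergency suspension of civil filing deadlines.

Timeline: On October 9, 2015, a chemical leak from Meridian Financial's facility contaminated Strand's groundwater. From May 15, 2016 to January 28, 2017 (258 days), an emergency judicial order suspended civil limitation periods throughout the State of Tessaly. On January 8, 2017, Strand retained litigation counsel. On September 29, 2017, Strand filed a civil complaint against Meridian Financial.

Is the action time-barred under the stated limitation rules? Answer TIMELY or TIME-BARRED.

TIME-BARRED

The claim accrued on October 9, 2015, the date of the act.
The untolled deadline — 1 year after October 9, 2015 — is October 9, 2016.
The period was tolled for 258 days by the emergency suspension of filing deadlines (May 15, 2016 to January 28, 2017), pushing the deadline to June 24, 2017.
The other events in the timeline have no effect on the limitation period under the stated rules.
The September 29, 2017 filing falls after the June 24, 2017 deadline; the claim is time-barred.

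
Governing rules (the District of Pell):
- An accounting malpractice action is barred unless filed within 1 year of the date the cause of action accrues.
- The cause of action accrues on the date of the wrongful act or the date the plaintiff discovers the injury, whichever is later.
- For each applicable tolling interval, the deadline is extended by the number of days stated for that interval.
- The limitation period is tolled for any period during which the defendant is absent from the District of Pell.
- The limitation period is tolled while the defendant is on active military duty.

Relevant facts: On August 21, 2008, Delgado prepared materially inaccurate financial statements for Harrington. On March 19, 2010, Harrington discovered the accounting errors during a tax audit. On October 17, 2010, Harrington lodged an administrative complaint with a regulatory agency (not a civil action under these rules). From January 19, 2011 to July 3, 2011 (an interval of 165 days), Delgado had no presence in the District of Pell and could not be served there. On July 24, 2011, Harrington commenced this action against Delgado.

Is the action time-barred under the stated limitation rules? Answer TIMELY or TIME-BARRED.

Taking the later of the act (August 21, 2008) and discovery (March 19, 2010), the claim accrued on March 19, 2010.
The untolled deadline — 1 year after March 19, 2010 — is March 19, 2011.
The defendant's absence from the jurisdiction from January 19, 2011 to July 3, 2011 tolled the period for 165 days, extending the deadline to August 31, 2011.
Nothing else in the chronology tolls or restarts the period.
The July 24, 2011 filing precedes the August 31, 2011 deadline; the claim is timely.

TIMELY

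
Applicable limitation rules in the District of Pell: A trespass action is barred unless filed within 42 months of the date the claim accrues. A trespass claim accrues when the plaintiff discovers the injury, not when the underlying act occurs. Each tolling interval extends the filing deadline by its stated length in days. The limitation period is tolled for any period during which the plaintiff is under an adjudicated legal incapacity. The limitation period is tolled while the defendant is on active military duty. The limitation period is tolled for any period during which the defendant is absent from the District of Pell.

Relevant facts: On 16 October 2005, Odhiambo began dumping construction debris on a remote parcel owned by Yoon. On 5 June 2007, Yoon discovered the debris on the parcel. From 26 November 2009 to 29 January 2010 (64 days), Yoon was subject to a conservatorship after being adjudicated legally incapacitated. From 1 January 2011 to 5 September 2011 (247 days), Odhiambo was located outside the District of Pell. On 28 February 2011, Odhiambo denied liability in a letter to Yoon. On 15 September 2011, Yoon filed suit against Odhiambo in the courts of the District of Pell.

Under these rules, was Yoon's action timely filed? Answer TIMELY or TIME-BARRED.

TIMELY

Accrual is tied to discovery, so the period began on 5 June 2007 rather than on 16 October 2005 when the act occurred.
The untolled deadline — 42 months after 5 June 2007 — is 5 December 2010.
The period was tolled for 64 days by the plaintiff's legal incapacity (26 November 2009 to 29 January 2010), pushing the deadline to 7 February 2011.
The defendant's absence from the jurisdiction from 1 January 2011 to 5 September 2011 tolled the period for 247 days, extending the deadline to 12 October 2011.
The other events in the timeline have no effect on the limitation period under the stated rules.
Yoon filed on 15 September 2011, before the 12 October 2011 deadline, so the action is timely.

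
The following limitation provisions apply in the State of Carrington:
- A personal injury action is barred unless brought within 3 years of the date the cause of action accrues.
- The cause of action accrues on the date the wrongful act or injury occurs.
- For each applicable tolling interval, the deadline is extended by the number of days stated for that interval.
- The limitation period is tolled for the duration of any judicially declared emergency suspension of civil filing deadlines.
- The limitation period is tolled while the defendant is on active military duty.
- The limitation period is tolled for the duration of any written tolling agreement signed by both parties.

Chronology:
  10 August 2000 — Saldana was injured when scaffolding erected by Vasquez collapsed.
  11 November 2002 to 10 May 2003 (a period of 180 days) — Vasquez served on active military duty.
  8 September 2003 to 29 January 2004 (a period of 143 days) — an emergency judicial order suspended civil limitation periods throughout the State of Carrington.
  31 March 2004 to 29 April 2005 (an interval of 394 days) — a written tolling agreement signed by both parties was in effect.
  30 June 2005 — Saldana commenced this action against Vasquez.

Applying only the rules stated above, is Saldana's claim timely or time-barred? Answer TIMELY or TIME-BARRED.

TIMELY

The cause of action accrued on 10 August 2000, the date of the act.
The untolled deadline — 3 years after 10 August 2000 — is 10 August 2003.
Because the defendant's active military service ran from 11 November 2002 to 10 May 2003, the deadline is extended by 180 days to 6 February 2004.
Because the emergency suspension of filing deadlines ran from 8 September 2003 to 29 January 2004, the deadline is extended by 143 days to 28 June 2004.
Because the written tolling agreement ran from 31 March 2004 to 29 April 2005, the deadline is extended by 394 days to 27 July 2005.
Filing on 30 June 2005 beat the 27 July 2005 deadline — the action is timely.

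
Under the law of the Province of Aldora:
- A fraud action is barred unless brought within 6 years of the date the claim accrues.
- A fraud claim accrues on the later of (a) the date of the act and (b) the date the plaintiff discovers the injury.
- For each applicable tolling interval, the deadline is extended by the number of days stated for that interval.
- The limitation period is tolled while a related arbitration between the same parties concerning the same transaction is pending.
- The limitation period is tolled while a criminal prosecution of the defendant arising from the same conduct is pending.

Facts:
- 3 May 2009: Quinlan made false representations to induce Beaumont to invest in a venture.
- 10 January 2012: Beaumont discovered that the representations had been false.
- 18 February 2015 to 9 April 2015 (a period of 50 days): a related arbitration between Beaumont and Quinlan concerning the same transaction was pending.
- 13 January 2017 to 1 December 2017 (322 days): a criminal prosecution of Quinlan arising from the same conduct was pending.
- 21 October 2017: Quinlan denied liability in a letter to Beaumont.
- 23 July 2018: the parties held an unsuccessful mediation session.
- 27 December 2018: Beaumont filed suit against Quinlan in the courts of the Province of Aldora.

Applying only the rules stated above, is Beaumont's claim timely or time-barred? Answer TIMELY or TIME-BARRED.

TIMELY

Because discovery on 10 January 2012 post-dates the 3 May 2009 act, accrual under the later-of rule falls on 10 January 2012.
Adding the 6 years base period to 10 January 2012 gives a deadline of 10 January 2018, before any tolling.
Because the pending related arbitration ran from 18 February 2015 to 9 April 2015, the deadline is extended by 50 days to 1 March 2018.
The period was tolled for 322 days by the pending criminal prosecution (13 January 2017 to 1 December 2017), pushing the deadline to 17 January 2019.
The other events in the timeline have no effect on the limitation period under the stated rules.
Filing on 27 December 2018 beat the 17 January 2019 deadline — the action is timely.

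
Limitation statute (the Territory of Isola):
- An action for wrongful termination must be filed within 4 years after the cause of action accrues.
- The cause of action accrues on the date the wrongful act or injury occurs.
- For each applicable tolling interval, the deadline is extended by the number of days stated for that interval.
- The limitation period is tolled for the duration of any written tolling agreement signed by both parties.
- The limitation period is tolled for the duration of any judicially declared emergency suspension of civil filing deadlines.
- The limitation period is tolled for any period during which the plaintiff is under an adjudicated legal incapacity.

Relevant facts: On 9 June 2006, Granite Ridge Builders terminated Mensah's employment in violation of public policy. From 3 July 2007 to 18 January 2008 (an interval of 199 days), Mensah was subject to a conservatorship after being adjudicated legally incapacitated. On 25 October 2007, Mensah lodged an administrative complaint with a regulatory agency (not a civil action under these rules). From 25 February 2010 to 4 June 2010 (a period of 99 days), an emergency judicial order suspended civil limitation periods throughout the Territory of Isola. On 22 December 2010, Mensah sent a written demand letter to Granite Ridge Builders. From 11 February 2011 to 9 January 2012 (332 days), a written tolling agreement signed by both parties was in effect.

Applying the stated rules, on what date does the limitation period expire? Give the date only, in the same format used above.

29 February 2012

The limitation period began to run on 9 June 2006.
The untolled deadline — 4 years after 9 June 2006 — is 9 June 2010.
The plaintiff's legal incapacity from 3 July 2007 to 18 January 2008 tolled the period for 199 days, extending the deadline to 25 December 2010.
Because the emergency suspension of filing deadlines ran from 25 February 2010 to 4 June 2010, the deadline is extended by 99 days to 3 April 2011.
The period was tolled for 332 days by the written tolling agreement (11 February 2011 to 9 January 2012), pushing the deadline to 29 February 2012.
The other events in the timeline have no effect on the limitation period under the stated rules.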